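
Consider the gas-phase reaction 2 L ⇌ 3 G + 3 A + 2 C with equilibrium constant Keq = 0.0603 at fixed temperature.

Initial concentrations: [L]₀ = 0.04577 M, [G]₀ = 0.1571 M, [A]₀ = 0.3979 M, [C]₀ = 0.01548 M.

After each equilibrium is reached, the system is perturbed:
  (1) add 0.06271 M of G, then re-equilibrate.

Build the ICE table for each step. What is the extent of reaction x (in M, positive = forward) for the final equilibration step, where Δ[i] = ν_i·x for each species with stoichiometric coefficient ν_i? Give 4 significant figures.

Q₀ = 2.7940e-05 vs Keq = 0.0603 ⇒ Q<K, forward
Step 1:
                   L          G          A          C
  Initial    0.04577     0.1571     0.3979    0.01548
  Change    -0.03894     0.0584     0.0584    0.03894
  Equil     0.006833     0.2155     0.4563    0.05442
  solve Keq expr → x = 0.01947; check Q = 0.0603
Then add 0.06271 M of G.
Step 2:
                   L          G          A          C
  Initial   0.006833     0.2782     0.4563    0.05442
  Change     0.00244   -0.00366   -0.00366   -0.00244
  Equil     0.009273     0.2746     0.4526    0.05198
  solve Keq expr → x = -0.00122; check Q = 0.0603

x = -0.00122 M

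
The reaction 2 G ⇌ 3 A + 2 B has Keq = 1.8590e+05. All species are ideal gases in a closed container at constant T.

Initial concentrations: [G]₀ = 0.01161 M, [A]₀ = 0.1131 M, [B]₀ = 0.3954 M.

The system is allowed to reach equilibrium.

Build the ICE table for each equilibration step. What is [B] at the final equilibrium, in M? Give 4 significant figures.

[B]_eq = 0.407 M

Q₀ = 1.678 vs Keq = 1.8590e+05 ⇒ Q<K, forward
Step 1:
                   G          A          B
  init       0.01161     0.1131     0.3954
  Δ         -0.01157    0.01735    0.01157
  eq      4.4471e-05     0.1304      0.407
  solve Keq expr → x = 0.005783; check Q = 1.8590e+05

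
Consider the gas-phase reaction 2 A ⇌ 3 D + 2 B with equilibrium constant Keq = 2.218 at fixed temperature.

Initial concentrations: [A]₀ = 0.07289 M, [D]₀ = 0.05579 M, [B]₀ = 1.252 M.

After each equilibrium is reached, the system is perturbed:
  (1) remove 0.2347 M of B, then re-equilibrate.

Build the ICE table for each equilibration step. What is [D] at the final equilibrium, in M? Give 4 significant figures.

[D]_eq = 0.1205 M

Q₀ = 0.05123 vs Keq = 2.218 ⇒ Q<K, forward
Step 1:
                    A           D           B
  init        0.07289     0.05579       1.252
  Δ          -0.03924     0.05885     0.03924
  eq          0.03365      0.1146       1.291
  solve Keq expr → x = 0.01962; check Q = 2.218
Then remove 0.2347 M of B.
Step 2:
                    A           D           B
  init        0.03365      0.1146       1.057
  Δ         -0.003883    0.005825    0.003883
  eq          0.02977      0.1205        1.06
  solve Keq expr → x = 0.001942; check Q = 2.218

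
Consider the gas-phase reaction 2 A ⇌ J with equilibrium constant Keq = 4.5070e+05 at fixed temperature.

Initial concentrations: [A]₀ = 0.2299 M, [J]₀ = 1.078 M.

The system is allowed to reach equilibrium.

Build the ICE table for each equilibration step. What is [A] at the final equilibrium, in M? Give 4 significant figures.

[A]_eq = 0.001626 M

Q₀ = 20.4 vs Keq = 4.5070e+05 ⇒ Q<K, forward
Step 1:
                   A          J
  Initial     0.2299      1.078
  Change     -0.2283     0.1141
  Equil     0.001626      1.192
  solve Keq expr → x = 0.1141; check Q = 4.5070e+05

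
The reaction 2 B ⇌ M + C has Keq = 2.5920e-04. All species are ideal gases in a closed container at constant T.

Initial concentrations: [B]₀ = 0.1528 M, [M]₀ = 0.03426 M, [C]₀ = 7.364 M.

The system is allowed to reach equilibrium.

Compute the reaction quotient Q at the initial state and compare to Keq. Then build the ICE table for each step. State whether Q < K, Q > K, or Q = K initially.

Q₀ = 10.81; Q > K (proceeds reverse)

Q₀ = 10.81 vs Keq = 2.5920e-04 ⇒ Q>K, reverse
Step 1:
                  B         M         C
  I          0.1528   0.03426     7.364
  C         0.06852  -0.03426  -0.03426
  E          0.2213 1.7321e-06      7.33
  solve Keq expr → x = -0.03426; check Q = 2.5920e-04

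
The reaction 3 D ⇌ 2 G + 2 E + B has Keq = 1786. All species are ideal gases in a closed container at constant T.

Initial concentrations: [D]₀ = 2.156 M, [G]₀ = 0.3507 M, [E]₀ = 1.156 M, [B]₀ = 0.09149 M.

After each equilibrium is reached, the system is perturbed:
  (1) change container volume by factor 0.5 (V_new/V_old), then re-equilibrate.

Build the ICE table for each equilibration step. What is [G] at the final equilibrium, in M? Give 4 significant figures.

[G]_eq = 3.194 M

Q₀ = 0.0015 vs Keq = 1786 ⇒ Q<K, forward
Step 1:
                  D         G         E         B
  I           2.156    0.3507     1.156   0.09149
  C          -1.965      1.31      1.31    0.6549
  E          0.1913      1.66     2.466    0.7464
  solve Keq expr → x = 0.6549; check Q = 1786
Then change container volume by factor 0.5 (V_new/V_old).
Step 2:
                  D         G         E         B
  I          0.3827     3.321     4.932     1.493
  C          0.1906   -0.1271   -0.1271  -0.06354
  E          0.5733     3.194     4.804     1.429
  solve Keq expr → x = -0.06354; check Q = 1786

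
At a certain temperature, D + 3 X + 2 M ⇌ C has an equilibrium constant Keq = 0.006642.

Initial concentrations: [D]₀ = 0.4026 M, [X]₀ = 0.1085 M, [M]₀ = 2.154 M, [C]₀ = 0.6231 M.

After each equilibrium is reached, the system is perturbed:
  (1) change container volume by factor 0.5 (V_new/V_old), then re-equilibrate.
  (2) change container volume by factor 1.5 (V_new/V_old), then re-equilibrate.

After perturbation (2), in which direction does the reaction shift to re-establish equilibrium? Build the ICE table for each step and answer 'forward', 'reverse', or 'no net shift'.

Q₀ = 261.2 vs Keq = 0.006642 ⇒ Q>K, reverse
Step 1:
                    D           X           M           C
  init         0.4026      0.1085       2.154      0.6231
  Δ            0.4538       1.361      0.9076     -0.4538
  eq           0.8564        1.47       3.062      0.1693
  solve Keq expr → x = -0.4538; check Q = 0.006642
Then change container volume by factor 0.5 (V_new/V_old).
Step 2:
                    D           X           M           C
  init          1.713        2.94       6.123      0.3386
  Δ           -0.4679      -1.404     -0.9357      0.4679
  eq            1.245       1.536       5.187      0.8065
  solve Keq expr → x = 0.4679; check Q = 0.006642
Then change container volume by factor 1.5 (V_new/V_old).
Step 3:
                    D           X           M           C
  init         0.8299       1.024       3.458      0.5377
  Δ            0.1757      0.5272      0.3515     -0.1757
  eq            1.006       1.551        3.81      0.3619
  solve Keq expr → x = -0.1757; check Q = 0.006642

Direction: reverse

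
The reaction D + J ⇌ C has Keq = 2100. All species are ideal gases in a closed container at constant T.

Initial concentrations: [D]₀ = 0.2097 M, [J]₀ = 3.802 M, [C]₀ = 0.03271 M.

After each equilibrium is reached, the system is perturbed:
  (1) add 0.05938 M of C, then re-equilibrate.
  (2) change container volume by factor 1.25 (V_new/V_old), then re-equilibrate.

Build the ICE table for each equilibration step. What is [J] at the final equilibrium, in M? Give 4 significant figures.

[J]_eq = 2.874 M

Q₀ = 0.04103 vs Keq = 2100 ⇒ Q<K, forward
Step 1:
                   D          J          C
  init        0.2097      3.802    0.03271
  Δ          -0.2097    -0.2097     0.2097
  eq      3.2129e-05      3.592     0.2424
  solve Keq expr → x = 0.2097; check Q = 2100
Then add 0.05938 M of C.
Step 2:
                   D          J          C
  init    3.2129e-05      3.592     0.3018
  Δ       7.8701e-06 7.8701e-06 -7.8701e-06
  eq      3.9999e-05      3.592     0.3018
  solve Keq expr → x = -7.8701e-06; check Q = 2100
Then change container volume by factor 1.25 (V_new/V_old).
Step 3:
                   D          J          C
  init    3.1999e-05      2.874     0.2414
  Δ       7.9984e-06 7.9984e-06 -7.9984e-06
  eq      3.9998e-05      2.874     0.2414
  solve Keq expr → x = -7.9984e-06; check Q = 2100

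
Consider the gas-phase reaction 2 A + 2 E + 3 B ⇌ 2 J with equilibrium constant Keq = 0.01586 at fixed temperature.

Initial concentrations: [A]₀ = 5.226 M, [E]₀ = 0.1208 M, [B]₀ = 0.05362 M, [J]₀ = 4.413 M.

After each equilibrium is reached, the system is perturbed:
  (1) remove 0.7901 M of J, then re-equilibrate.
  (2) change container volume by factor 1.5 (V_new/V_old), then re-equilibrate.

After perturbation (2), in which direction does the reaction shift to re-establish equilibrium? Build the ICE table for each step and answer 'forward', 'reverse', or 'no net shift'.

Q₀ = 3.1697e+05 vs Keq = 0.01586 ⇒ Q>K, reverse
Step 1:
                   A          E          B          J
  init         5.226     0.1208    0.05362      4.413
  Δ            1.273      1.273       1.91     -1.273
  eq           6.499      1.394      1.964       3.14
  solve Keq expr → x = -0.6367; check Q = 0.01586
Then remove 0.7901 M of J.
Step 2:
                   A          E          B          J
  init         6.499      1.394      1.964       2.35
  Δ          -0.1151    -0.1151    -0.1726     0.1151
  eq           6.384      1.279      1.791      2.465
  solve Keq expr → x = 0.05754; check Q = 0.01586
Then change container volume by factor 1.5 (V_new/V_old).
Step 3:
                   A          E          B          J
  init         4.256     0.8527      1.194      1.643
  Δ           0.2884     0.2884     0.4326    -0.2884
  eq           4.545      1.141      1.627      1.355
  solve Keq expr → x = -0.1442; check Q = 0.01586

Direction: reverse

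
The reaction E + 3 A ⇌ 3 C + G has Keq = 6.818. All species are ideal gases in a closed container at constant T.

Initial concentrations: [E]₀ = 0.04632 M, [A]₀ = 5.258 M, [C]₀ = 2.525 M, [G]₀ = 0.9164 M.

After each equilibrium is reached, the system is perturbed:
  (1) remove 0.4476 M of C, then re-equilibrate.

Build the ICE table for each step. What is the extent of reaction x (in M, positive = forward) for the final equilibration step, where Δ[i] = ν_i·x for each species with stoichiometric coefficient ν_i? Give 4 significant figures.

Q₀ = 2.191 vs Keq = 6.818 ⇒ Q<K, forward
Step 1:
                  E         A         C         G
  init      0.04632     5.258     2.525    0.9164
  Δ         -0.0285  -0.08551   0.08551    0.0285
  eq        0.01782     5.172     2.611    0.9449
  solve Keq expr → x = 0.0285; check Q = 6.818
Then remove 0.4476 M of C.
Step 2:
                  E         A         C         G
  init      0.01782     5.172     2.163    0.9449
  Δ       -0.007166   -0.0215    0.0215  0.007166
  eq        0.01065     5.151     2.184    0.9521
  solve Keq expr → x = 0.007166; check Q = 6.818

x = 0.007166 M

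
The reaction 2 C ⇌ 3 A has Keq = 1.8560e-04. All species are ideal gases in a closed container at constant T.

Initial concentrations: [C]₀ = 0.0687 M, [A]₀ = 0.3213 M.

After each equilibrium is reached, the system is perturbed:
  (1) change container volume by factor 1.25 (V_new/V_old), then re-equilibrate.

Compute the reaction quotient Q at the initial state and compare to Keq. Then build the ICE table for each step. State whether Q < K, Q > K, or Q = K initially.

Q₀ = 7.028; Q > K (proceeds reverse)

Q₀ = 7.028 vs Keq = 1.8560e-04 ⇒ Q>K, reverse
Step 1:
                   C          A
  Initial     0.0687     0.3213
  Change      0.1984    -0.2976
  Equil       0.2671    0.02366
  solve Keq expr → x = -0.09921; check Q = 1.8560e-04
Then change container volume by factor 1.25 (V_new/V_old).
Step 2:
                   C          A
  Initial     0.2137    0.01893
  Change  -9.3469e-04   0.001402
  Equil       0.2128    0.02033
  solve Keq expr → x = 4.6735e-04; check Q = 1.8560e-04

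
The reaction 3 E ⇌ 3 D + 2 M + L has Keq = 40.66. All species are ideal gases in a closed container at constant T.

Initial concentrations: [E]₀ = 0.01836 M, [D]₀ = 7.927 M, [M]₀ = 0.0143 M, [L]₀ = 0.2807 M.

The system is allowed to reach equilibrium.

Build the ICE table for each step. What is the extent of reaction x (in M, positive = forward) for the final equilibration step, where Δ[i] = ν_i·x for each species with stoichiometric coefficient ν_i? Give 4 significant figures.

Q₀ = 4620 vs Keq = 40.66 ⇒ Q>K, reverse
Step 1:
                    E           D           M           L
  init        0.01836       7.927      0.0143      0.2807
  Δ           0.01619    -0.01619    -0.01079   -0.005396
  eq          0.03455       7.911    0.003507      0.2753
  solve Keq expr → x = -0.005396; check Q = 40.66

x = -0.005396 M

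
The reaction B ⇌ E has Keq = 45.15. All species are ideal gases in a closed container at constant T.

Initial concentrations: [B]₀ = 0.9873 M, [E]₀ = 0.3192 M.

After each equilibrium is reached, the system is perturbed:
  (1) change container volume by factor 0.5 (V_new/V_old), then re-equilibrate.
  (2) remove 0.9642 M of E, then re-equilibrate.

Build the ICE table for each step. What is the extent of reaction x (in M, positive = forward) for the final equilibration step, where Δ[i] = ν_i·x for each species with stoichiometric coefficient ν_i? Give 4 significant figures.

x = 0.02089 M

Q₀ = 0.3233 vs Keq = 45.15 ⇒ Q<K, forward
Step 1:
                  B         E
  init       0.9873    0.3192
  Δ          -0.959     0.959
  eq        0.02831     1.278
  solve Keq expr → x = 0.959; check Q = 45.15
Then change container volume by factor 0.5 (V_new/V_old).
Step 2:
                  B         E
  init      0.05662     2.556
  Δ               0         0
  eq        0.05662     2.556
  solve Keq expr → x = 0; check Q = 45.15
Then remove 0.9642 M of E.
Step 3:
                  B         E
  init      0.05662     1.592
  Δ        -0.02089   0.02089
  eq        0.03573     1.613
  solve Keq expr → x = 0.02089; check Q = 45.15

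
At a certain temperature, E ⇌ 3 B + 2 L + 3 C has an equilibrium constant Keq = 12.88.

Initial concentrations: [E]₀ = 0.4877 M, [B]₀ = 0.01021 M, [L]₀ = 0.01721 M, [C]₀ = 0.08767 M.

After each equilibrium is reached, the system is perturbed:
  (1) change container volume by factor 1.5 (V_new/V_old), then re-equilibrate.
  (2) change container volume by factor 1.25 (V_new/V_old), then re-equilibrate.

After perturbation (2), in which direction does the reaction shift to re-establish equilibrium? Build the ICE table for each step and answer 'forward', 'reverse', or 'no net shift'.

Direction: forward

Q₀ = 4.3555e-13 vs Keq = 12.88 ⇒ Q<K, forward
Step 1:
                   E          B          L          C
  init        0.4877    0.01021    0.01721    0.08767
  Δ          -0.3731      1.119     0.7462      1.119
  eq          0.1146      1.129     0.7634      1.207
  solve Keq expr → x = 0.3731; check Q = 12.88
Then change container volume by factor 1.5 (V_new/V_old).
Step 2:
                   E          B          L          C
  init       0.07641      0.753     0.5089     0.8046
  Δ         -0.05528     0.1659     0.1106     0.1659
  eq         0.02113     0.9188     0.6195     0.9705
  solve Keq expr → x = 0.05528; check Q = 12.88
Then change container volume by factor 1.25 (V_new/V_old).
Step 3:
                   E          B          L          C
  init        0.0169     0.7351     0.4956     0.7764
  Δ         -0.01178    0.03535    0.02357    0.03535
  eq        0.005118     0.7704     0.5192     0.8117
  solve Keq expr → x = 0.01178; check Q = 12.88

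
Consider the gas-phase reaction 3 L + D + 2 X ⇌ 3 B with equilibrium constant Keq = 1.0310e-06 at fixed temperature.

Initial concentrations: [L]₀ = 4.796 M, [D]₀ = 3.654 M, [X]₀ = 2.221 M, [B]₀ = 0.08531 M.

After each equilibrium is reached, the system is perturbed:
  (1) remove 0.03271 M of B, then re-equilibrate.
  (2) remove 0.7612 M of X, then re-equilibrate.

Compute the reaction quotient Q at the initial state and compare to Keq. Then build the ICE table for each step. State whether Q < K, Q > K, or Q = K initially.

Q₀ = 3.1225e-07; Q < K (proceeds forward)

Q₀ = 3.1225e-07 vs Keq = 1.0310e-06 ⇒ Q<K, forward
Step 1:
                    L           D           X           B
  init          4.796       3.654       2.221     0.08531
  Δ          -0.03953    -0.01318    -0.02635     0.03953
  eq            4.756       3.641       2.195      0.1248
  solve Keq expr → x = 0.01318; check Q = 1.0310e-06
Then remove 0.03271 M of B.
Step 2:
                    L           D           X           B
  init          4.756       3.641       2.195     0.09213
  Δ            -0.031    -0.01033    -0.02067       0.031
  eq            4.725        3.63       2.174      0.1231
  solve Keq expr → x = 0.01033; check Q = 1.0310e-06
Then remove 0.7612 M of X.
Step 3:
                    L           D           X           B
  init          4.725        3.63       1.413      0.1231
  Δ           0.02924    0.009747     0.01949    -0.02924
  eq            4.755        3.64       1.432     0.09389
  solve Keq expr → x = -0.009747; check Q = 1.0310e-06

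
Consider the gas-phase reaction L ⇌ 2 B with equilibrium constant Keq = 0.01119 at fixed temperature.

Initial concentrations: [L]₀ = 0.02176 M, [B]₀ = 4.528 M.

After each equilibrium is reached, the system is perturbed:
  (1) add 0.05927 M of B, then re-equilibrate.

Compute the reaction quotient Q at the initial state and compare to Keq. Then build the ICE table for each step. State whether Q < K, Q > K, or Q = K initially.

Q₀ = 942.2 vs Keq = 0.01119 ⇒ Q>K, reverse
Step 1:
                    L           B
  init        0.02176       4.528
  Δ             2.185      -4.371
  eq            2.207      0.1572
  solve Keq expr → x = -2.185; check Q = 0.01119
Then add 0.05927 M of B.
Step 2:
                    L           B
  init          2.207      0.2164
  Δ           0.02912    -0.05824
  eq            2.236      0.1582
  solve Keq expr → x = -0.02912; check Q = 0.01119

Q₀ = 942.2; Q > K (proceeds reverse)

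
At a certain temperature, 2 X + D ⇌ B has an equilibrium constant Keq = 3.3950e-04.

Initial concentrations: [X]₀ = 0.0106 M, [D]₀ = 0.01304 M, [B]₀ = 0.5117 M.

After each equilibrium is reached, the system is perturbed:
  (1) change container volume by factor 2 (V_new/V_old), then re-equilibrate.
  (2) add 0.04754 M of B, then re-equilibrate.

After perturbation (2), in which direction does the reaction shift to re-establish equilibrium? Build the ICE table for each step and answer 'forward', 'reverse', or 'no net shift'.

Q₀ = 3.4924e+05 vs Keq = 3.3950e-04 ⇒ Q>K, reverse
Step 1:
                   X          D          B
  init        0.0106    0.01304     0.5117
  Δ            1.023     0.5115    -0.5115
  eq           1.034     0.5245 1.9026e-04
  solve Keq expr → x = -0.5115; check Q = 3.3950e-04
Then change container volume by factor 2 (V_new/V_old).
Step 2:
                   X          D          B
  init        0.5168     0.2623 9.5130e-05
  Δ       1.4266e-04 7.1328e-05 -7.1328e-05
  eq           0.517     0.2623 2.3802e-05
  solve Keq expr → x = -7.1328e-05; check Q = 3.3950e-04
Then add 0.04754 M of B.
Step 3:
                   X          D          B
  init         0.517     0.2623    0.04756
  Δ          0.09505    0.04752   -0.04752
  eq           0.612     0.3099 3.9403e-05
  solve Keq expr → x = -0.04752; check Q = 3.3950e-04

Direction: reverse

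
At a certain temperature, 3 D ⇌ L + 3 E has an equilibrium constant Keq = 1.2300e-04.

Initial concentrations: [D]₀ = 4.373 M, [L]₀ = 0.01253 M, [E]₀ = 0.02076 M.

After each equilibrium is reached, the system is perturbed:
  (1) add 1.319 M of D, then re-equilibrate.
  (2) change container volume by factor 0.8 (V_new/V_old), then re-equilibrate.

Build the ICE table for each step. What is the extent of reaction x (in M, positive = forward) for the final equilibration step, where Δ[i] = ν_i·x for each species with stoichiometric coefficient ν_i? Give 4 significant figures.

x = -0.01018 M

Q₀ = 1.3406e-09 vs Keq = 1.2300e-04 ⇒ Q<K, forward
Step 1:
                   D          L          E
  Initial      4.373    0.01253    0.02076
  Change     -0.3675     0.1225     0.3675
  Equil        4.005      0.135     0.3883
  solve Keq expr → x = 0.1225; check Q = 1.2300e-04
Then add 1.319 M of D.
Step 2:
                   D          L          E
  Initial      5.324      0.135     0.3883
  Change    -0.08739    0.02913    0.08739
  Equil        5.237     0.1642     0.4757
  solve Keq expr → x = 0.02913; check Q = 1.2300e-04
Then change container volume by factor 0.8 (V_new/V_old).
Step 3:
                   D          L          E
  Initial      6.546     0.2052     0.5946
  Change     0.03055   -0.01018   -0.03055
  Equil        6.577      0.195      0.564
  solve Keq expr → x = -0.01018; check Q = 1.2300e-04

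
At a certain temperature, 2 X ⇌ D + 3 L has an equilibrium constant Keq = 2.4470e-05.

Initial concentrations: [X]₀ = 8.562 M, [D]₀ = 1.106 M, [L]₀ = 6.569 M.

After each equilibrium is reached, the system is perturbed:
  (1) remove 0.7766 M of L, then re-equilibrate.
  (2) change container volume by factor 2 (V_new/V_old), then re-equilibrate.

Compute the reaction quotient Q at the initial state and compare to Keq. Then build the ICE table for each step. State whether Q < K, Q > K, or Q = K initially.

Q₀ = 4.277; Q > K (proceeds reverse)

Q₀ = 4.277 vs Keq = 2.4470e-05 ⇒ Q>K, reverse
Step 1:
                   X          D          L
  Initial      8.562      1.106      6.569
  Change       2.212     -1.106     -3.318
  Equil        10.77 8.2646e-05      3.251
  solve Keq expr → x = -1.106; check Q = 2.4470e-05
Then remove 0.7766 M of L.
Step 2:
                   X          D          L
  Initial      10.77 8.2646e-05      2.475
  Change  -2.0941e-04 1.0470e-04 3.1411e-04
  Equil        10.77 1.8735e-04      2.475
  solve Keq expr → x = 1.0470e-04; check Q = 2.4470e-05
Then change container volume by factor 2 (V_new/V_old).
Step 3:
                   X          D          L
  Initial      5.387 9.3675e-05      1.237
  Change  -5.6037e-04 2.8018e-04 8.4055e-04
  Equil        5.386 3.7386e-04      1.238
  solve Keq expr → x = 2.8018e-04; check Q = 2.4470e-05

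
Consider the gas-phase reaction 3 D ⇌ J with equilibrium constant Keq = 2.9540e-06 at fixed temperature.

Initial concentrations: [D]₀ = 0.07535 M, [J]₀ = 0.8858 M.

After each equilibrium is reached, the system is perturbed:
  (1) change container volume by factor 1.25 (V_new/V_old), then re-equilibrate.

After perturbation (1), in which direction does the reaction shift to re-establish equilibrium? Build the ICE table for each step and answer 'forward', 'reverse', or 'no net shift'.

Direction: reverse

Q₀ = 2071 vs Keq = 2.9540e-06 ⇒ Q>K, reverse
Step 1:
                    D           J
  Initial     0.07535      0.8858
  Change        2.657     -0.8857
  Equil         2.733  6.0273e-05
  solve Keq expr → x = -0.8857; check Q = 2.9540e-06
Then change container volume by factor 1.25 (V_new/V_old).
Step 2:
                    D           J
  Initial       2.186  4.8219e-05
  Change   5.2069e-05 -1.7356e-05
  Equil         2.186  3.0862e-05
  solve Keq expr → x = -1.7356e-05; check Q = 2.9540e-06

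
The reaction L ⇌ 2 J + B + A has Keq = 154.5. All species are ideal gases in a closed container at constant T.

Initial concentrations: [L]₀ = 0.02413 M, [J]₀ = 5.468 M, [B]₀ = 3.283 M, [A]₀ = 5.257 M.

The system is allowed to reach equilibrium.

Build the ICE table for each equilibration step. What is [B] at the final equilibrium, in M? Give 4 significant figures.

[B]_eq = 2.391 M

Q₀ = 2.1385e+04 vs Keq = 154.5 ⇒ Q>K, reverse
Step 1:
                   L          J          B          A
  init       0.02413      5.468      3.283      5.257
  Δ           0.8923     -1.785    -0.8923    -0.8923
  eq          0.9164      3.683      2.391      4.365
  solve Keq expr → x = -0.8923; check Q = 154.5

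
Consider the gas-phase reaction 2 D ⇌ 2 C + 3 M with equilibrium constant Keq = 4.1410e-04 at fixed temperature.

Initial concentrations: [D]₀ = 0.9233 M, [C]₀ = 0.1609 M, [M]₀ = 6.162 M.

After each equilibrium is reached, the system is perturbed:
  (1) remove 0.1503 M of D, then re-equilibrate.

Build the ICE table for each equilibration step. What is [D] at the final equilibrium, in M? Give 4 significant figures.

Q₀ = 7.105 vs Keq = 4.1410e-04 ⇒ Q>K, reverse
Step 1:
                  D         C         M
  Initial    0.9233    0.1609     6.162
  Change     0.1594   -0.1594   -0.2391
  Equil       1.083  0.001528     5.923
  solve Keq expr → x = -0.07969; check Q = 4.1410e-04
Then remove 0.1503 M of D.
Step 2:
                  D         C         M
  Initial    0.9324  0.001528     5.923
  Change  2.1178e-04 -2.1178e-04 -3.1766e-04
  Equil      0.9326  0.001317     5.923
  solve Keq expr → x = -1.0589e-04; check Q = 4.1410e-04

[D]_eq = 0.9326 M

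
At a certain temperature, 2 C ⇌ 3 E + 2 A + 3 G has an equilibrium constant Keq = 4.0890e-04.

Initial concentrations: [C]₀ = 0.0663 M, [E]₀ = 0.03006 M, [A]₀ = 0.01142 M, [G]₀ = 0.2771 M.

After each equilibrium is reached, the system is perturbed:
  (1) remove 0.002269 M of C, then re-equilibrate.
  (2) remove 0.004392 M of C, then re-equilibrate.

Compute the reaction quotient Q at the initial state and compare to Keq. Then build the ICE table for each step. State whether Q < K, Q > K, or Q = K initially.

Q₀ = 1.7147e-08; Q < K (proceeds forward)

Q₀ = 1.7147e-08 vs Keq = 4.0890e-04 ⇒ Q<K, forward
Step 1:
                    C           E           A           G
  Initial      0.0663     0.03006     0.01142      0.2771
  Change     -0.04722     0.07084     0.04722     0.07084
  Equil       0.01908      0.1009     0.05864      0.3479
  solve Keq expr → x = 0.02361; check Q = 4.0890e-04
Then remove 0.002269 M of C.
Step 2:
                    C           E           A           G
  Initial     0.01681      0.1009     0.05864      0.3479
  Change     0.001222   -0.001833   -0.001222   -0.001833
  Equil       0.01803     0.09906     0.05742      0.3461
  solve Keq expr → x = -6.1084e-04; check Q = 4.0890e-04
Then remove 0.004392 M of C.
Step 3:
                    C           E           A           G
  Initial     0.01364     0.09906     0.05742      0.3461
  Change     0.002429   -0.003643   -0.002429   -0.003643
  Equil       0.01607     0.09542     0.05499      0.3425
  solve Keq expr → x = -0.001214; check Q = 4.0890e-04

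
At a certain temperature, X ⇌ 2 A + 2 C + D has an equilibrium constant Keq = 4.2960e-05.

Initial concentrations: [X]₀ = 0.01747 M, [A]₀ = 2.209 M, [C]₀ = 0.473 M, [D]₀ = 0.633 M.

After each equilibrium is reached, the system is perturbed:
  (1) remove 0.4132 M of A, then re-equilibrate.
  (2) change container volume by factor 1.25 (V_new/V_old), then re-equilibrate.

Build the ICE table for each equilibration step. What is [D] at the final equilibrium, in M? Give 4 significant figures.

[D]_eq = 0.3196 M

Q₀ = 39.56 vs Keq = 4.2960e-05 ⇒ Q>K, reverse
Step 1:
                  X         A         C         D
  Initial   0.01747     2.209     0.473     0.633
  Change      0.235     -0.47     -0.47    -0.235
  Equil      0.2525     1.739  0.003002     0.398
  solve Keq expr → x = -0.235; check Q = 4.2960e-05
Then remove 0.4132 M of A.
Step 2:
                  X         A         C         D
  Initial    0.2525     1.326  0.003002     0.398
  Change  -4.6346e-04 9.2692e-04 9.2692e-04 4.6346e-04
  Equil       0.252     1.327  0.003929    0.3985
  solve Keq expr → x = 4.6346e-04; check Q = 4.2960e-05
Then change container volume by factor 1.25 (V_new/V_old).
Step 3:
                  X         A         C         D
  Initial    0.2016     1.061  0.003143    0.3188
  Change  -8.7132e-04  0.001743  0.001743 8.7132e-04
  Equil      0.2007     1.063  0.004886    0.3196
  solve Keq expr → x = 8.7132e-04; check Q = 4.2960e-05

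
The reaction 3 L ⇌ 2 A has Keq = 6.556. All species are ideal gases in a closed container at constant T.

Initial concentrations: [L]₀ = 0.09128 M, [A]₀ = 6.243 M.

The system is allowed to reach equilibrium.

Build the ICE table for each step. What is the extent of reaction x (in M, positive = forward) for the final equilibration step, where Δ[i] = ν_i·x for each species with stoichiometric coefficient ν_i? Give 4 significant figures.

Q₀ = 5.1246e+04 vs Keq = 6.556 ⇒ Q>K, reverse
Step 1:
                   L          A
  init       0.09128      6.243
  Δ            1.519     -1.012
  eq            1.61      5.231
  solve Keq expr → x = -0.5062; check Q = 6.556

x = -0.5062 M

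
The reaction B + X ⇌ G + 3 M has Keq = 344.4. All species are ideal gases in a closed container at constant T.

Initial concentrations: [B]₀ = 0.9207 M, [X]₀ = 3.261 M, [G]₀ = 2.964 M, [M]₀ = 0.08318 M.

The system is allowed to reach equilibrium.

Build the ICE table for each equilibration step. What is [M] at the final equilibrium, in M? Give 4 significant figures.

[M]_eq = 2.604 M

Q₀ = 5.6815e-04 vs Keq = 344.4 ⇒ Q<K, forward
Step 1:
                   B          X          G          M
  I           0.9207      3.261      2.964    0.08318
  C          -0.8402    -0.8402     0.8402       2.52
  E          0.08054      2.421      3.804      2.604
  solve Keq expr → x = 0.8402; check Q = 344.4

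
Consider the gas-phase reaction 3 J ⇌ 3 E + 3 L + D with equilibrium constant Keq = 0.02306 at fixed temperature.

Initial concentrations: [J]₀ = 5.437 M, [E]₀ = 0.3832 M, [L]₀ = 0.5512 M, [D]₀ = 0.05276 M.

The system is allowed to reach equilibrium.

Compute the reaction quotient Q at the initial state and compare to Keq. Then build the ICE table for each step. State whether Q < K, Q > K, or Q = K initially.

Q₀ = 3.0934e-06; Q < K (proceeds forward)

Q₀ = 3.0934e-06 vs Keq = 0.02306 ⇒ Q<K, forward
Step 1:
                  J         E         L         D
  I           5.437    0.3832    0.5512   0.05276
  C         -0.8907    0.8907    0.8907    0.2969
  E           4.546     1.274     1.442    0.3497
  solve Keq expr → x = 0.2969; check Q = 0.02306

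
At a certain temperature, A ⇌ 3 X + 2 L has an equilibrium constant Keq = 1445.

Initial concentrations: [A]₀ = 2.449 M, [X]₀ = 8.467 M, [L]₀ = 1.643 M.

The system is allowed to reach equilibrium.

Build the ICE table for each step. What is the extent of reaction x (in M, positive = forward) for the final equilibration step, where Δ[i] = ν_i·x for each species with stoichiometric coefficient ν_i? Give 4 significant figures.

Q₀ = 669.1 vs Keq = 1445 ⇒ Q<K, forward
Step 1:
                   A          X          L
  init         2.449      8.467      1.643
  Δ          -0.2129     0.6387     0.4258
  eq           2.236      9.106      2.069
  solve Keq expr → x = 0.2129; check Q = 1445

x = 0.2129 M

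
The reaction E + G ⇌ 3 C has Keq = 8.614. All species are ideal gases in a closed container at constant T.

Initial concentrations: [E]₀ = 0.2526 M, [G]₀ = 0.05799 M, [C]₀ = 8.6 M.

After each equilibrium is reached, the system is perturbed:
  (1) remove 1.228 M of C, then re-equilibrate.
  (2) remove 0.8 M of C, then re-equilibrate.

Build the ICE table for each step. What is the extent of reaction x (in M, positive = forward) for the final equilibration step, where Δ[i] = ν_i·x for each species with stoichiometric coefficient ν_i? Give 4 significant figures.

x = 0.1913 M

Q₀ = 4.3422e+04 vs Keq = 8.614 ⇒ Q>K, reverse
Step 1:
                    E           G           C
  I            0.2526     0.05799         8.6
  C             1.799       1.799      -5.398
  E             2.052       1.857       3.202
  solve Keq expr → x = -1.799; check Q = 8.614
Then remove 1.228 M of C.
Step 2:
                    E           G           C
  I             2.052       1.857       1.974
  C           -0.2977     -0.2977      0.8931
  E             1.754        1.56       2.867
  solve Keq expr → x = 0.2977; check Q = 8.614
Then remove 0.8 M of C.
Step 3:
                    E           G           C
  I             1.754        1.56       2.067
  C           -0.1913     -0.1913       0.574
  E             1.563       1.368       2.641
  solve Keq expr → x = 0.1913; check Q = 8.614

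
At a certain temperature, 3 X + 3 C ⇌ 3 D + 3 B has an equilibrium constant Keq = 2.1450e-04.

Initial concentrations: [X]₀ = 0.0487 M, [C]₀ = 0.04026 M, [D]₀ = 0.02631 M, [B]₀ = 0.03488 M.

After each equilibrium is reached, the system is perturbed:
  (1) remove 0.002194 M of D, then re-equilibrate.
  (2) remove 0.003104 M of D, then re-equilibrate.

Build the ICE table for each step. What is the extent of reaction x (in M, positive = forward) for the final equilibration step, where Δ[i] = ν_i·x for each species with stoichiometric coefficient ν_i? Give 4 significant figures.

Q₀ = 0.1025 vs Keq = 2.1450e-04 ⇒ Q>K, reverse
Step 1:
                    X           C           D           B
  Initial      0.0487     0.04026     0.02631     0.03488
  Change      0.01537     0.01537    -0.01537    -0.01537
  Equil       0.06407     0.05563     0.01094     0.01951
  solve Keq expr → x = -0.005124; check Q = 2.1450e-04
Then remove 0.002194 M of D.
Step 2:
                    X           C           D           B
  Initial     0.06407     0.05563    0.008744     0.01951
  Change    -0.001172   -0.001172    0.001172    0.001172
  Equil        0.0629     0.05446    0.009916     0.02068
  solve Keq expr → x = 3.9066e-04; check Q = 2.1450e-04
Then remove 0.003104 M of D.
Step 3:
                    X           C           D           B
  Initial      0.0629     0.05446    0.006812     0.02068
  Change    -0.001774   -0.001774    0.001774    0.001774
  Equil       0.06113     0.05269    0.008586     0.02245
  solve Keq expr → x = 5.9132e-04; check Q = 2.1450e-04

x = 5.9132e-04 M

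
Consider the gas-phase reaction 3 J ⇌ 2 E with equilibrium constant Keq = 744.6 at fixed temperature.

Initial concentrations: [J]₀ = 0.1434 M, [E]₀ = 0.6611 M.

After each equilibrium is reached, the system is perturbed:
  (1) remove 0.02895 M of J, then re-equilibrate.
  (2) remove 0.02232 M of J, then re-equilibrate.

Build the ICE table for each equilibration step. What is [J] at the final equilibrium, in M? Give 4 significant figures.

[J]_eq = 0.08418 M

Q₀ = 148.2 vs Keq = 744.6 ⇒ Q<K, forward
Step 1:
                    J           E
  Initial      0.1434      0.6611
  Change     -0.05652     0.03768
  Equil       0.08688      0.6988
  solve Keq expr → x = 0.01884; check Q = 744.6
Then remove 0.02895 M of J.
Step 2:
                    J           E
  Initial     0.05793      0.6988
  Change      0.02743    -0.01829
  Equil       0.08536      0.6805
  solve Keq expr → x = -0.009143; check Q = 744.6
Then remove 0.02232 M of J.
Step 3:
                    J           E
  Initial     0.06304      0.6805
  Change      0.02114    -0.01409
  Equil       0.08418      0.6664
  solve Keq expr → x = -0.007046; check Q = 744.6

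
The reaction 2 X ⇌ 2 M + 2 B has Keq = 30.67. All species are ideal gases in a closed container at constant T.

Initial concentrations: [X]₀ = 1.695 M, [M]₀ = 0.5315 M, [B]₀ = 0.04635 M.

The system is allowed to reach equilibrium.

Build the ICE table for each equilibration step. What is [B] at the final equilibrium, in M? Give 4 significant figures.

Q₀ = 2.1124e-04 vs Keq = 30.67 ⇒ Q<K, forward
Step 1:
                    X           M           B
  init          1.695      0.5315     0.04635
  Δ            -1.268       1.268       1.268
  eq            0.427       1.799       1.314
  solve Keq expr → x = 0.634; check Q = 30.67

[B]_eq = 1.314 M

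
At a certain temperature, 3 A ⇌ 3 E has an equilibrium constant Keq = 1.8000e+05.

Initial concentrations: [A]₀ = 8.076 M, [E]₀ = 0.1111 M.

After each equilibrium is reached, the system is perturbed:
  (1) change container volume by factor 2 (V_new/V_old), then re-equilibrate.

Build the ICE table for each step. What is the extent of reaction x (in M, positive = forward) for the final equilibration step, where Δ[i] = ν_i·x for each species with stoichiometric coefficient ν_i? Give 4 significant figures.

x = 0 M

Q₀ = 2.6035e-06 vs Keq = 1.8000e+05 ⇒ Q<K, forward
Step 1:
                    A           E
  I             8.076      0.1111
  C            -7.934       7.934
  E            0.1425       8.045
  solve Keq expr → x = 2.645; check Q = 1.8000e+05
Then change container volume by factor 2 (V_new/V_old).
Step 2:
                    A           E
  I           0.07124       4.022
  C                 0           0
  E           0.07124       4.022
  solve Keq expr → x = 0; check Q = 1.8000e+05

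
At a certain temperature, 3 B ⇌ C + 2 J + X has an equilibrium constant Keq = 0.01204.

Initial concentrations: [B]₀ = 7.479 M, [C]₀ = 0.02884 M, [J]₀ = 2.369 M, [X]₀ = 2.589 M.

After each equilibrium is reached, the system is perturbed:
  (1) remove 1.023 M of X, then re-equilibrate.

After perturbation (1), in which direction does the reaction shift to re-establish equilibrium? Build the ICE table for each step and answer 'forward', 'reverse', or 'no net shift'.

Q₀ = 0.001002 vs Keq = 0.01204 ⇒ Q<K, forward
Step 1:
                    B           C           J           X
  init          7.479     0.02884       2.369       2.589
  Δ           -0.5145      0.1715       0.343      0.1715
  eq            6.965      0.2003       2.712        2.76
  solve Keq expr → x = 0.1715; check Q = 0.01204
Then remove 1.023 M of X.
Step 2:
                    B           C           J           X
  init          6.965      0.2003       2.712       1.737
  Δ           -0.1808     0.06026      0.1205     0.06026
  eq            6.784      0.2606       2.833       1.798
  solve Keq expr → x = 0.06026; check Q = 0.01204

Direction: forward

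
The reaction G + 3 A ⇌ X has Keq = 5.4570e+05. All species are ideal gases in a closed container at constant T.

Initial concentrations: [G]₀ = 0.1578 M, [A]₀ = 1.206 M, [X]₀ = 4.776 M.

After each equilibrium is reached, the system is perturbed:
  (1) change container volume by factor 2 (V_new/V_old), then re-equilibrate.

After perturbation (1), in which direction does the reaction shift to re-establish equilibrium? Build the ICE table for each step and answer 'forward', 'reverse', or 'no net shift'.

Direction: reverse

Q₀ = 17.26 vs Keq = 5.4570e+05 ⇒ Q<K, forward
Step 1:
                   G          A          X
  init        0.1578      1.206      4.776
  Δ          -0.1578    -0.4733     0.1578
  eq      2.2988e-05     0.7327      4.934
  solve Keq expr → x = 0.1578; check Q = 5.4570e+05
Then change container volume by factor 2 (V_new/V_old).
Step 2:
                   G          A          X
  init    1.1494e-05     0.3663      2.467
  Δ       8.0274e-05 2.4082e-04 -8.0274e-05
  eq      9.1768e-05     0.3666      2.467
  solve Keq expr → x = -8.0274e-05; check Q = 5.4570e+05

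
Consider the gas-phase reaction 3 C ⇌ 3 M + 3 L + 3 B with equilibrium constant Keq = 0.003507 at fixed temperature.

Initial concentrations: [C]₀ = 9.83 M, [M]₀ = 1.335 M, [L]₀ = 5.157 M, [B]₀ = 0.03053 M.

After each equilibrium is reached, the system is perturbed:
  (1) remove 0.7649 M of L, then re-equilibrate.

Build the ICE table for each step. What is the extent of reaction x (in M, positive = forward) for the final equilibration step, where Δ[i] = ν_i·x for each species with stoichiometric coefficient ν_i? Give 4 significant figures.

x = 0.008593 M

Q₀ = 9.7759e-06 vs Keq = 0.003507 ⇒ Q<K, forward
Step 1:
                  C         M         L         B
  init         9.83     1.335     5.157   0.03053
  Δ         -0.1552    0.1552    0.1552    0.1552
  eq          9.675      1.49     5.312    0.1857
  solve Keq expr → x = 0.05172; check Q = 0.003507
Then remove 0.7649 M of L.
Step 2:
                  C         M         L         B
  init        9.675      1.49     4.547    0.1857
  Δ        -0.02578   0.02578   0.02578   0.02578
  eq          9.649     1.516     4.573    0.2115
  solve Keq expr → x = 0.008593; check Q = 0.003507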